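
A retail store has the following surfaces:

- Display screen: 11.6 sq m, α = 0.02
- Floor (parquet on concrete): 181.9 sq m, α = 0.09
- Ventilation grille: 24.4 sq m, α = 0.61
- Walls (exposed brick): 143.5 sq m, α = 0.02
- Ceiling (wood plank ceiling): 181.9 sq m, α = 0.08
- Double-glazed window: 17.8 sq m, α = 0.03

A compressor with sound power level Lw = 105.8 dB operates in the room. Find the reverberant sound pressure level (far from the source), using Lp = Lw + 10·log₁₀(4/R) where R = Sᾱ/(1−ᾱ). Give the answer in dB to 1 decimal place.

Σ(Sᵢαᵢ) = 11.6×0.02 + 181.9×0.09 + 24.4×0.61 + 143.5×0.02 + 181.9×0.08 + 17.8×0.03 = 49.443; total area S = 561.1 sq m.
ᾱ = 49.443/561.1 = 0.0881; R = Sᾱ/(1−ᾱ) = 49.443/(1−0.0881) = 54.220 sq m.
Lp = Lw + 10 log₁₀(4/R) = 105.8 -11.32 = 94.5 dB.

94.5 dB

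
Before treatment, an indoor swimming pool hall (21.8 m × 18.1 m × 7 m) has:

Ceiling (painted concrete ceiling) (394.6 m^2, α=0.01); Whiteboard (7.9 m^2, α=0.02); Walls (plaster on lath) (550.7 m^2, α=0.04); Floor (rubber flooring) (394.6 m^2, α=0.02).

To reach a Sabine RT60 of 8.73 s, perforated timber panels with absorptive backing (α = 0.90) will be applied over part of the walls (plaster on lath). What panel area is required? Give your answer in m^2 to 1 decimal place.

Summing Sᵢαᵢ: 3.946 + 0.158 + 22.028 + 7.892 → A₁ = 34.024 sabins.
V = 2762.06 m³. Target absorption A₂ = 0.161 × 2762.06 / 8.73 = 50.938 sabins.
ΔA needed = 50.938 − 34.024 = 16.914 sabins.
Each m^2 of panel replacing the walls (plaster on lath) adds (0.90 − 0.04) = 0.86 sabins.
Panel area = 16.914 / 0.86 = 19.7 m^2.

19.7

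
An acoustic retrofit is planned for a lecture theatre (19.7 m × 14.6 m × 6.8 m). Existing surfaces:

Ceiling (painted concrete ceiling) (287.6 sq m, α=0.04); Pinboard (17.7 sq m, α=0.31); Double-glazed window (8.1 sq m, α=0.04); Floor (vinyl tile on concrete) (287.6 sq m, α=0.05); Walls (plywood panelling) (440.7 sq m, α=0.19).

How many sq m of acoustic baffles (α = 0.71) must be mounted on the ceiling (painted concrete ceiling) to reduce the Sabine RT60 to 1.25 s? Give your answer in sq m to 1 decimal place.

A₁ = Σ Sᵢαᵢ = 287.6·0.04 + 17.7·0.31 + 8.1·0.04 + 287.6·0.05 + 440.7·0.19 = 115.428 sabins.
V = 1955.816 m³. Target absorption A₂ = 0.161 × 1955.816 / 1.25 = 251.909 sabins.
Absorption to add: 251.909 − 115.428 = 136.481 sabins.
Each sq m of panel replacing the ceiling (painted concrete ceiling) adds (0.71 − 0.04) = 0.67 sabins.
Area = ΔA/Δα = 136.481/0.67 = 203.7 sq m.

203.7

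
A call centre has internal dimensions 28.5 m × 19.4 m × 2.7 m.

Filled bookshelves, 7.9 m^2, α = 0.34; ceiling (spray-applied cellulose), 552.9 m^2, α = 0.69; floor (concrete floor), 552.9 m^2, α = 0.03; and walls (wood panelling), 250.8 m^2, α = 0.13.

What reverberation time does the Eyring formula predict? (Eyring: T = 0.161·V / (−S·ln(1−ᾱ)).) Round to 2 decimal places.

S = Σ Sᵢ = 1364.5 m^2.
Absorption A = 7.9×0.34 + 552.9×0.69 + 552.9×0.03 + 250.8×0.13 = 433.378 sabins.
ᾱ = 433.378 / 1364.5 = 0.3176.
Eyring denominator: −S ln(1−ᾱ) = 521.429.
V = 28.5 × 19.4 × 2.7 = 1492.83 m³.
T = 0.161·V/[−S·ln(1−ᾱ)] = 0.161·1492.83/521.429 = 0.46 s.

0.46 sec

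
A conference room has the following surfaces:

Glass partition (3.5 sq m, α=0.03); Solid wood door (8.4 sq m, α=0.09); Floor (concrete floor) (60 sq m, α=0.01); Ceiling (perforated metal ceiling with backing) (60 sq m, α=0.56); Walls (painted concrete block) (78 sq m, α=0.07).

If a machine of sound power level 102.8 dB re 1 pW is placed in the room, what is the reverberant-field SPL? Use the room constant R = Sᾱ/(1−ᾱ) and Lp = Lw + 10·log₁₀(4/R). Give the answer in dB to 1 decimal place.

A = 40.521 sabins; S = 209.9 sq m.
ᾱ = 0.1930, so room constant R = A/(1−ᾱ) = 50.212 sq m.
Lp = 102.8 + 10·log₁₀(4/50.212) = 102.8 + (-10.99) = 91.8 dB.

91.8 dB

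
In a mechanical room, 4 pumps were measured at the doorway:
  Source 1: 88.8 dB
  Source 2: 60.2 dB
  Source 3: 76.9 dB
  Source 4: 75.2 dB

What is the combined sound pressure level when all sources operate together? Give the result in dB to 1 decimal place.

Sum in the linear (power) domain: Σ 10^(Lᵢ/10) = 10^(88.8/10) + 10^(60.2/10) + 10^(76.9/10) + 10^(75.2/10) = 8.417e+08.
Combined level = 10 log₁₀(8.417e+08) = 89.3 dB.

89.3 dB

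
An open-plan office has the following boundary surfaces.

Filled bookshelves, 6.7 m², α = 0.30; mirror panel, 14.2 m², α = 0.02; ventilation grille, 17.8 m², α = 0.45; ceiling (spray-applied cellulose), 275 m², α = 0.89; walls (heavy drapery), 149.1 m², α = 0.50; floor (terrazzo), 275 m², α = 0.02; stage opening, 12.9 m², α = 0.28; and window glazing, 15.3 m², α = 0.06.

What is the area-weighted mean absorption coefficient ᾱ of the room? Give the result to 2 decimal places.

0.44

S = Σ Sᵢ = 6.7 + 14.2 + 17.8 + 275 + 149.1 + 275 + 12.9 + 15.3 = 766.0 m².
Weighted sum Σ Sα = 339.634.
ᾱ = A/S = 0.44.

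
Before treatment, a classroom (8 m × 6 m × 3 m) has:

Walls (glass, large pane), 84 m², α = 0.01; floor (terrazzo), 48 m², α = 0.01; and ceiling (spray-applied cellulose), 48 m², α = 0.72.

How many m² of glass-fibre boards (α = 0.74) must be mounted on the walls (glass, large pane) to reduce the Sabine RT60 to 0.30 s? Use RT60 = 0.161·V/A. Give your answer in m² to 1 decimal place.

A₁ = Σ Sᵢαᵢ = 84·0.01 + 48·0.01 + 48·0.72 = 35.880 sabins.
Required A₂ = 0.161·144/0.30 = 77.280 sabins.
ΔA needed = 77.280 − 35.880 = 41.400 sabins.
Each m² of panel replacing the walls (glass, large pane) adds (0.74 − 0.01) = 0.73 sabins.
Area = ΔA/Δα = 41.400/0.73 = 56.7 m².

56.7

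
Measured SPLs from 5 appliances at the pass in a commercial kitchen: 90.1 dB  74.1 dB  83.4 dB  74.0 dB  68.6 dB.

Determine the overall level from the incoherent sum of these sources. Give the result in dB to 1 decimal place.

Sum in the linear (power) domain: Σ 10^(Lᵢ/10) = 10^(90.1/10) + 10^(74.1/10) + 10^(83.4/10) + 10^(74.0/10) + 10^(68.6/10) = 1.3e+09.
L_total = 10·log₁₀(1.3e+09) = 91.1 dB.

91.1 dB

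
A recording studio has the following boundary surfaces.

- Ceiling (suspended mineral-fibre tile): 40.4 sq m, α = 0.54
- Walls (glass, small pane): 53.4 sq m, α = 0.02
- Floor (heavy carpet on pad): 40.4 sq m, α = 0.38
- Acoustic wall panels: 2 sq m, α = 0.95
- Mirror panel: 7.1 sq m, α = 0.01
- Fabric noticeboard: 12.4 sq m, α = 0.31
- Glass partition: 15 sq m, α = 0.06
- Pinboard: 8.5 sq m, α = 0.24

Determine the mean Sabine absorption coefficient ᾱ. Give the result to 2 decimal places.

Total surface area S = 179.2 sq m.
Σ(Sᵢαᵢ) = 40.4*0.54 + 53.4*0.02 + 40.4*0.38 + 2*0.95 + 7.1*0.01 + 12.4*0.31 + 15*0.06 + 8.5*0.24 = 46.991.
ᾱ = A/S = 0.26.

0.26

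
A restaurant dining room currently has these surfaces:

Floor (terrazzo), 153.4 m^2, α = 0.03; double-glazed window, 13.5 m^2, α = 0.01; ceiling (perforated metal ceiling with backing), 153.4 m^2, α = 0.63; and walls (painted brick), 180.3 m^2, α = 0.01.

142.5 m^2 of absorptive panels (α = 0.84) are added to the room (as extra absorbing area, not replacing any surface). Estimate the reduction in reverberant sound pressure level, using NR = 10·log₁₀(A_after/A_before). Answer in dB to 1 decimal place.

3.3 dB

Summing Sᵢαᵢ: 4.602 + 0.135 + 96.642 + 1.803 → A_before = 103.182 sabins.
Added absorption = 142.5 × 0.84 = 119.700 sabins.
A_after = 103.182 + 119.700 = 222.882 sabins.
NR = 10·log₁₀(222.882/103.182) = 3.3 dB.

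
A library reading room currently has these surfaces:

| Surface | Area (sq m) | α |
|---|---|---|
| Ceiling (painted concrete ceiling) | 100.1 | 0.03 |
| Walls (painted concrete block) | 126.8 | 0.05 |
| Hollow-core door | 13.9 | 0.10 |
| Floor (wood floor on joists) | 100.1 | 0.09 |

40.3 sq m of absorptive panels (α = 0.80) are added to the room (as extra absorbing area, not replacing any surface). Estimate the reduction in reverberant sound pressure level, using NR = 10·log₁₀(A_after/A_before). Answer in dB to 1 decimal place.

Equivalent absorption area: A_before = 100.1*0.03 + 126.8*0.05 + 13.9*0.10 + 100.1*0.09 = 19.742 sq m.
Added absorption = 40.3 × 0.80 = 32.240 sabins.
A_after = 19.742 + 32.240 = 51.982 sabins.
NR = 10·log₁₀(51.982/19.742) = 4.2 dB.

4.2 dB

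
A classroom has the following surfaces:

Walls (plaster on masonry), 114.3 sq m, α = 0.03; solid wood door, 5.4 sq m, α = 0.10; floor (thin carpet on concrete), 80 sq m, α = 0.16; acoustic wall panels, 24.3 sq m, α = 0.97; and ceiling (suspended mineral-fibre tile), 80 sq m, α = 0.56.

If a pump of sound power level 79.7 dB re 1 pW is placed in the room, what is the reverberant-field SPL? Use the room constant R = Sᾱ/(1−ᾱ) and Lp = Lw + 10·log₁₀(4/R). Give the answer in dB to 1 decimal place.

Σ(Sᵢαᵢ) = 114.3·0.03 + 5.4·0.10 + 80·0.16 + 24.3·0.97 + 80·0.56 = 85.140; total area S = 304.0 sq m.
ᾱ = 85.140/304.0 = 0.2801; R = Sᾱ/(1−ᾱ) = 85.140/(1−0.2801) = 118.266 sq m.
Lp = Lw + 10 log₁₀(4/R) = 79.7 -14.71 = 65.0 dB.

65.0 dB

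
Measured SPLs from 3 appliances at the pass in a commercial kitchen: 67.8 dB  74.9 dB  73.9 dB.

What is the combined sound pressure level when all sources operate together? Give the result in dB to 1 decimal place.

Converting to relative power and adding: 10^(67.8/10) + 10^(74.9/10) + 10^(73.9/10) = 6.148e+07.
L_total = 10·log₁₀(6.148e+07) = 77.9 dB.

77.9 dB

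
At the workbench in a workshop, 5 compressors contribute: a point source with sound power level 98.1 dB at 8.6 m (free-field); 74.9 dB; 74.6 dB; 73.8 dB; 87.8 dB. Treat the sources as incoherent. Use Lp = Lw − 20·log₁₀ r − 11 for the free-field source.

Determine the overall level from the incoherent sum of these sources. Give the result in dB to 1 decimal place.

Source at 8.6 m: Lp = 98.1 − 20·log₁₀(8.6) − 11 = 68.4 dB.
Converting to relative power and adding: 10^(68.4/10) + 10^(74.9/10) + 10^(74.6/10) + 10^(73.8/10) + 10^(87.8/10) = 6.932e+08.
L_total = 10·log₁₀(6.932e+08) = 88.4 dB.

88.4 dB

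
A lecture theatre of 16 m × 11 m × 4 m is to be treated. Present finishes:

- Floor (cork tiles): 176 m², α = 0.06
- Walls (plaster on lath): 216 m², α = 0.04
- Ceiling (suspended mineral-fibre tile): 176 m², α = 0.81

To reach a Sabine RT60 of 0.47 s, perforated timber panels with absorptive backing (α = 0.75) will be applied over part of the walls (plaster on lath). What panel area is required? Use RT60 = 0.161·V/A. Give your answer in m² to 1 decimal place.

Equivalent absorption area: A₁ = 176×0.06 + 216×0.04 + 176×0.81 = 161.760 m².
Required A₂ = 0.161·704/0.47 = 241.157 sabins.
Absorption to add: 241.157 − 161.760 = 79.397 sabins.
Net gain per m²: Δα = 0.75 − 0.04 = 0.71.
Panel area = 79.397 / 0.71 = 111.8 m².

111.8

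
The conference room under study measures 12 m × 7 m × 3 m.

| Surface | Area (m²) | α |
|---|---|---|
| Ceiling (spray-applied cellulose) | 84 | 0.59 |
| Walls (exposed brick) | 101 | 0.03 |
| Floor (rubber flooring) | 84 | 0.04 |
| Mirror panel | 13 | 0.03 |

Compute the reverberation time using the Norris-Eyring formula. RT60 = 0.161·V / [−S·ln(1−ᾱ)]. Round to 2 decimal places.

0.65 s

S = Σ Sᵢ = 282.0 m².
Σ(Sᵢαᵢ) = 84·0.59 + 101·0.03 + 84·0.04 + 13·0.03 = 56.340.
Mean coefficient ᾱ = A/S = 0.1998.
−S·ln(1−ᾱ) = −282.0 × ln(1 − 0.1998) = 62.856.
V = 12 × 7 × 3 = 252 m³.
T = 0.161·V/[−S·ln(1−ᾱ)] = 0.161·252/62.856 = 0.65 s.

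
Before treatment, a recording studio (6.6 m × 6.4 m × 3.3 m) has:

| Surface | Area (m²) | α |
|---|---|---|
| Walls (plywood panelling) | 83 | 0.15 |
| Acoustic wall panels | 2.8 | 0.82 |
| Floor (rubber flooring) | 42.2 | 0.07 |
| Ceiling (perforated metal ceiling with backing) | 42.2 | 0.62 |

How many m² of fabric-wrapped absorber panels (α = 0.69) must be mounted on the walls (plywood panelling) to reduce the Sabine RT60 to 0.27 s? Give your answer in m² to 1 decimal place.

72.7

Total absorption A₁ = 83*0.15 + 2.8*0.82 + 42.2*0.07 + 42.2*0.62
  = 12.450 + 2.296 + 2.954 + 26.164 = 43.864 m² sabins.
Required A₂ = 0.161·139.392/0.27 = 83.119 sabins.
Absorption to add: 83.119 − 43.864 = 39.255 sabins.
Net gain per m²: Δα = 0.69 − 0.15 = 0.54.
Area = ΔA/Δα = 39.255/0.54 = 72.7 m².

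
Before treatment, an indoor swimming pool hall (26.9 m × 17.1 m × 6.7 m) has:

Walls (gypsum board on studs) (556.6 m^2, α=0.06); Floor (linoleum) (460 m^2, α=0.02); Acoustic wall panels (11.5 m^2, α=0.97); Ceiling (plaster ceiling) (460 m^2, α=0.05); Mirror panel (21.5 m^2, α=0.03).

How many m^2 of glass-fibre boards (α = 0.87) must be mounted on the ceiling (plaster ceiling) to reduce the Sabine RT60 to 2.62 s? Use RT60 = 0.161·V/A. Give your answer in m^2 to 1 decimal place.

Total absorption A₁ = 556.6·0.06 + 460·0.02 + 11.5·0.97 + 460·0.05 + 21.5·0.03
  = 33.396 + 9.200 + 11.155 + 23.000 + 0.645 = 77.396 m^2 sabins.
Required A₂ = 0.161·3081.933/2.62 = 189.386 sabins.
ΔA needed = 189.386 − 77.396 = 111.990 sabins.
Net gain per m^2: Δα = 0.87 − 0.05 = 0.82.
Area = ΔA/Δα = 111.990/0.82 = 136.6 m^2.

136.6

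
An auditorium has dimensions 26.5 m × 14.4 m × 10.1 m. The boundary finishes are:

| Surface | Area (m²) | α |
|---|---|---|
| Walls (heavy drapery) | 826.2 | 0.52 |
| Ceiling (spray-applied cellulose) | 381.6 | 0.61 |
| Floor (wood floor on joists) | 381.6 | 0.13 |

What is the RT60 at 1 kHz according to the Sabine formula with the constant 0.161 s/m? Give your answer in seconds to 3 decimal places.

A = Σ Sᵢαᵢ = 826.2×0.52 + 381.6×0.61 + 381.6×0.13 = 712.008 sabins.
Volume V = 26.5 × 14.4 × 10.1 = 3854.16 m³.
RT60 = 0.161 · V / A = 0.161 × 3854.16 / 712.008 = 0.872 s.

0.872 seconds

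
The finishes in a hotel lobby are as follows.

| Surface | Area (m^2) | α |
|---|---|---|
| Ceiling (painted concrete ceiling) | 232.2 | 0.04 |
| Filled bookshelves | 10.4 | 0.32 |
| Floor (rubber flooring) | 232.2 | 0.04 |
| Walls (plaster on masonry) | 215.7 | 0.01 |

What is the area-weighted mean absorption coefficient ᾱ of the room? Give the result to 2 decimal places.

0.03

S = Σ Sᵢ = 232.2 + 10.4 + 232.2 + 215.7 = 690.5 m^2.
A = 232.2*0.04 + 10.4*0.32 + 232.2*0.04 + 215.7*0.01 = 24.061 sabins.
ᾱ = A/S = 0.03.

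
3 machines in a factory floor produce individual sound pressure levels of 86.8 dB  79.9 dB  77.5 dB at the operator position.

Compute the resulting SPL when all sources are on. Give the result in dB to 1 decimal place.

Converting to relative power and adding: 10^(86.8/10) + 10^(79.9/10) + 10^(77.5/10) = 6.326e+08.
L_total = 10·log₁₀(6.326e+08) = 88.0 dB.

88.0 dB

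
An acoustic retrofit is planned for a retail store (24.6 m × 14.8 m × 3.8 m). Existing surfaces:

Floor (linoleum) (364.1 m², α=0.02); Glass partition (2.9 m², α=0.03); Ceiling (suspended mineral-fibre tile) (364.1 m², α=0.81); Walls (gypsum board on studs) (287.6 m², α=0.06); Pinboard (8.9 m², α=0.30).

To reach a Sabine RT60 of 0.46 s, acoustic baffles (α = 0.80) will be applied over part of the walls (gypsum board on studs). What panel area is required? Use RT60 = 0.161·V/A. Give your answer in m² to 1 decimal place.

A₁ = Σ Sᵢαᵢ = 364.1×0.02 + 2.9×0.03 + 364.1×0.81 + 287.6×0.06 + 8.9×0.30 = 322.216 sabins.
Required A₂ = 0.161·1383.504/0.46 = 484.226 sabins.
Absorption to add: 484.226 − 322.216 = 162.010 sabins.
Net gain per m²: Δα = 0.80 − 0.06 = 0.74.
Panel area = 162.010 / 0.74 = 218.9 m².

218.9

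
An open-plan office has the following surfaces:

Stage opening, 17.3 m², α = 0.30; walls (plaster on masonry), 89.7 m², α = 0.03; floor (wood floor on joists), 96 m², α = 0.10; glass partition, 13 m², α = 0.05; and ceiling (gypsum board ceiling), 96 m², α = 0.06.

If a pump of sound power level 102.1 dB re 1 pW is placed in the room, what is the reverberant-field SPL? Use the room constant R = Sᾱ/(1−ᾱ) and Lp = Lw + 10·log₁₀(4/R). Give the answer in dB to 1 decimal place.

94.0 dB

A = 23.891 sabins; S = 312.0 m².
ᾱ = 0.0766, so room constant R = A/(1−ᾱ) = 25.873 m².
Lp = 102.1 + 10·log₁₀(4/25.873) = 102.1 + (-8.11) = 94.0 dB.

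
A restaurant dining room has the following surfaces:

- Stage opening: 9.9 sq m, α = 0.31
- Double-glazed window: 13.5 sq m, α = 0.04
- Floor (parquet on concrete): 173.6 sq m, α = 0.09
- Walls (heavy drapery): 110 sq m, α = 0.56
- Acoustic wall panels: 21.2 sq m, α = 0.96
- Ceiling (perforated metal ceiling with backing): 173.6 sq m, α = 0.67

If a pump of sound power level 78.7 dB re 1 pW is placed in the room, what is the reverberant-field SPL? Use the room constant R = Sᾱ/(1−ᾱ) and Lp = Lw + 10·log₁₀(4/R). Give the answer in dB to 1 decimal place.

Σ(Sᵢαᵢ) = 9.9×0.31 + 13.5×0.04 + 173.6×0.09 + 110×0.56 + 21.2×0.96 + 173.6×0.67 = 217.497; total area S = 501.8 sq m.
ᾱ = 0.4334, so room constant R = A/(1−ᾱ) = 383.863 sq m.
Lp = 78.7 + 10·log₁₀(4/383.863) = 78.7 + (-19.82) = 58.9 dB.

58.9 dB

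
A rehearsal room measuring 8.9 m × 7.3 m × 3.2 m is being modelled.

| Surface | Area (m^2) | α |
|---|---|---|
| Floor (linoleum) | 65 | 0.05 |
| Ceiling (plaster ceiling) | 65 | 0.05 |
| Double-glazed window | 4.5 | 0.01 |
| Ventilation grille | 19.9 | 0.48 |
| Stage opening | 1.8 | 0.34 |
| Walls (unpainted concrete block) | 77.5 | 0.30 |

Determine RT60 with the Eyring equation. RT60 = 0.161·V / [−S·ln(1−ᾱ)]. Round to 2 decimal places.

0.76 sec

S = Σ Sᵢ = 233.7 m^2.
Σ(Sᵢαᵢ) = 65·0.05 + 65·0.05 + 4.5·0.01 + 19.9·0.48 + 1.8·0.34 + 77.5·0.30 = 39.959.
ᾱ = 39.959 / 233.7 = 0.1710.
Eyring denominator: −S ln(1−ᾱ) = 43.827.
V = 8.9 × 7.3 × 3.2 = 207.904 m³.
T = 0.161·V/[−S·ln(1−ᾱ)] = 0.161·207.904/43.827 = 0.76 s.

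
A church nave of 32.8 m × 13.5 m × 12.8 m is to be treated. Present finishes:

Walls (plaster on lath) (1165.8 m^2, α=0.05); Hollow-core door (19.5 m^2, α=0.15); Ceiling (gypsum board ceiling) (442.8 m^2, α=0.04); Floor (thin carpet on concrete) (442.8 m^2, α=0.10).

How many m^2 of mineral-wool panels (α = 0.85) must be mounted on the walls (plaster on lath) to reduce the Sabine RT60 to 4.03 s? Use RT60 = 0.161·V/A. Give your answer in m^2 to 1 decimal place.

129.0

A₁ = Σ Sᵢαᵢ = 1165.8×0.05 + 19.5×0.15 + 442.8×0.04 + 442.8×0.10 = 123.207 sabins.
V = 5667.84 m³. Target absorption A₂ = 0.161 × 5667.84 / 4.03 = 226.432 sabins.
Absorption to add: 226.432 − 123.207 = 103.225 sabins.
Each m^2 of panel replacing the walls (plaster on lath) adds (0.85 − 0.05) = 0.80 sabins.
Area = ΔA/Δα = 103.225/0.80 = 129.0 m^2.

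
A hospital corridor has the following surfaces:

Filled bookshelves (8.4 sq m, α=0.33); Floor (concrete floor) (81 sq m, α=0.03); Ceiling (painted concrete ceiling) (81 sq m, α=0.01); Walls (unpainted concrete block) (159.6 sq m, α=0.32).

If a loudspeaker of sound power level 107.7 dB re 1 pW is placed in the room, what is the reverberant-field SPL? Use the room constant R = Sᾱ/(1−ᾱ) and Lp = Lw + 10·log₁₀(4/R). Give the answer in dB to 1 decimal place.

95.3 dB

Σ(Sᵢαᵢ) = 8.4·0.33 + 81·0.03 + 81·0.01 + 159.6·0.32 = 57.084; total area S = 330.0 sq m.
ᾱ = 0.1730, so room constant R = A/(1−ᾱ) = 69.025 sq m.
Lp = 107.7 + 10·log₁₀(4/69.025) = 107.7 + (-12.37) = 95.3 dB.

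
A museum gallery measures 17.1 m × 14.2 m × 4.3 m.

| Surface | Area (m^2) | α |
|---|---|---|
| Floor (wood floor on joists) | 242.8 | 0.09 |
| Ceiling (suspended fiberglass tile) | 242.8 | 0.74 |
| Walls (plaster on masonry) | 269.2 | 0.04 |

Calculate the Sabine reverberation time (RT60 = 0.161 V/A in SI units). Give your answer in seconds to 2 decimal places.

Summing Sᵢαᵢ: 21.852 + 179.672 + 10.768 → A = 212.292 sabins.
V = 17.1·14.2·4.3 = 1044.126 m³.
Sabine: RT60 = 0.161 × 1044.126 / 212.292 = 0.79 s.

0.79 s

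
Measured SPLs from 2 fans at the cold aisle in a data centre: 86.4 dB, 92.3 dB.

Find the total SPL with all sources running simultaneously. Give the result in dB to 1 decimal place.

Converting to relative power and adding: 10^(86.4/10) + 10^(92.3/10) = 2.135e+09.
Back to dB: 10·log₁₀ Σ = 93.3 dB.

93.3 dB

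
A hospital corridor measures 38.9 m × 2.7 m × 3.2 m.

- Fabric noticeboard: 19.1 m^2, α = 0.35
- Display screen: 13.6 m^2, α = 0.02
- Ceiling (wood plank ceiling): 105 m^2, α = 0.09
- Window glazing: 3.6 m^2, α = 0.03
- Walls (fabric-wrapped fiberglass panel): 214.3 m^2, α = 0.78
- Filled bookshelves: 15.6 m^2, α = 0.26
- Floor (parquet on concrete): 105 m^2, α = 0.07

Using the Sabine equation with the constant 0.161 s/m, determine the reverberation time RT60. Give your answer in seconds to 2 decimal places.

0.28 seconds

Summing Sᵢαᵢ: 6.685 + 0.272 + 9.450 + 0.108 + 167.154 + 4.056 + 7.350 → A = 195.075 sabins.
Volume V = 38.9 × 2.7 × 3.2 = 336.096 m³.
T = 0.161 V/A = 0.161·336.096/195.075 = 0.28 s.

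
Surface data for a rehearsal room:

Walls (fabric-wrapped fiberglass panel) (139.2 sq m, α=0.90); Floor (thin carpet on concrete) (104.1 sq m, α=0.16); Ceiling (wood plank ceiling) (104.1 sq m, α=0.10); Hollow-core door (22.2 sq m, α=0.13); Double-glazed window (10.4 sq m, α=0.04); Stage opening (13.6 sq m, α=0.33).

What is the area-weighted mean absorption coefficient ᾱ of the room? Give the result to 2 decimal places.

S = Σ Sᵢ = 139.2 + 104.1 + 104.1 + 22.2 + 10.4 + 13.6 = 393.6 sq m.
Σ(Sᵢαᵢ) = 139.2*0.90 + 104.1*0.16 + 104.1*0.10 + 22.2*0.13 + 10.4*0.04 + 13.6*0.33 = 160.136.
ᾱ = 160.136 / 393.6 = 0.41.

0.41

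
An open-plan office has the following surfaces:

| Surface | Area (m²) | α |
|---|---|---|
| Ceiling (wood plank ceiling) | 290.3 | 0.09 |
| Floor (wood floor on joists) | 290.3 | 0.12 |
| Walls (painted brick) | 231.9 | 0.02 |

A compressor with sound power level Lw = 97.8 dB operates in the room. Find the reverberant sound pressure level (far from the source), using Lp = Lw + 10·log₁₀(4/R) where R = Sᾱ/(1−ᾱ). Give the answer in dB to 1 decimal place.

85.3 dB

Σ(Sᵢαᵢ) = 290.3·0.09 + 290.3·0.12 + 231.9·0.02 = 65.601; total area S = 812.5 m².
ᾱ = 65.601/812.5 = 0.0807; R = Sᾱ/(1−ᾱ) = 65.601/(1−0.0807) = 71.360 m².
Lp = 97.8 + 10·log₁₀(4/71.360) = 97.8 + (-12.51) = 85.3 dB.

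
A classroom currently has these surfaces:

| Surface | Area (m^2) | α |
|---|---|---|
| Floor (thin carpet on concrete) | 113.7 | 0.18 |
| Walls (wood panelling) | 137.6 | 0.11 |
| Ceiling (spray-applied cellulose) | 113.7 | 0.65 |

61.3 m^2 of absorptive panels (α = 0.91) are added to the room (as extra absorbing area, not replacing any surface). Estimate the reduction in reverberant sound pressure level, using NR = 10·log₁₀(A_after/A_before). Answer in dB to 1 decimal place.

1.8 dB

Total absorption A_before = 113.7×0.18 + 137.6×0.11 + 113.7×0.65
  = 20.466 + 15.136 + 73.905 = 109.507 m^2 sabins.
Treatment contributes 61.3·0.91 = 55.783 sabins.
New total A_after = 165.290 sabins.
Reduction = 10 log₁₀(A_after/A_before) = 10 log₁₀(1.5094) = 1.8 dB.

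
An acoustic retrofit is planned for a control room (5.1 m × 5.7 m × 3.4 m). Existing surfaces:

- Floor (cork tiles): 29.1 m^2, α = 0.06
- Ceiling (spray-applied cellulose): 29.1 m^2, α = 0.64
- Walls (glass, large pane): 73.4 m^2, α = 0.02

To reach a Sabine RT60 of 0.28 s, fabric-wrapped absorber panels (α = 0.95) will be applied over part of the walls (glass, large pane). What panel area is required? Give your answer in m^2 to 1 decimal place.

Total absorption A₁ = 29.1·0.06 + 29.1·0.64 + 73.4·0.02
  = 1.746 + 18.624 + 1.468 = 21.838 m^2 sabins.
Required A₂ = 0.161·98.838/0.28 = 56.832 sabins.
ΔA needed = 56.832 − 21.838 = 34.994 sabins.
Each m^2 of panel replacing the walls (glass, large pane) adds (0.95 − 0.02) = 0.93 sabins.
Panel area = 34.994 / 0.93 = 37.6 m^2.

37.6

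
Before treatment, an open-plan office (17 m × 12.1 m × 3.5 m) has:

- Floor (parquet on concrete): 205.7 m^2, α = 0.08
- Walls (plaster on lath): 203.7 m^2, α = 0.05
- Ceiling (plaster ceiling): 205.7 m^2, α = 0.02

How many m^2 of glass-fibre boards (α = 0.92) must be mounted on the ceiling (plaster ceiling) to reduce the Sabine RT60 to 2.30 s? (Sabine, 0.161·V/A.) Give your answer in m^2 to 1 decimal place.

21.8

Total absorption A₁ = 205.7*0.08 + 203.7*0.05 + 205.7*0.02
  = 16.456 + 10.185 + 4.114 = 30.755 m^2 sabins.
Required A₂ = 0.161·719.95/2.30 = 50.397 sabins.
Absorption to add: 50.397 − 30.755 = 19.642 sabins.
Net gain per m^2: Δα = 0.92 − 0.02 = 0.90.
Area = ΔA/Δα = 19.642/0.90 = 21.8 m^2.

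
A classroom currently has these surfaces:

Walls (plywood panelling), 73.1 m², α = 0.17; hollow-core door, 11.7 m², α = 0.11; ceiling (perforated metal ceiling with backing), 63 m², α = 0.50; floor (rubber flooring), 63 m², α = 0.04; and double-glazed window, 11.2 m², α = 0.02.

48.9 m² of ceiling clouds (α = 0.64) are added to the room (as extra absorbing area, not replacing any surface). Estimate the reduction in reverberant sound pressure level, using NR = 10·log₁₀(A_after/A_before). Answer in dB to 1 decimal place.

2.2 dB

A_before = Σ Sᵢαᵢ = 73.1*0.17 + 11.7*0.11 + 63*0.50 + 63*0.04 + 11.2*0.02 = 47.958 sabins.
Treatment contributes 48.9·0.64 = 31.296 sabins.
A_after = 47.958 + 31.296 = 79.254 sabins.
NR = 10·log₁₀(79.254/47.958) = 2.2 dB.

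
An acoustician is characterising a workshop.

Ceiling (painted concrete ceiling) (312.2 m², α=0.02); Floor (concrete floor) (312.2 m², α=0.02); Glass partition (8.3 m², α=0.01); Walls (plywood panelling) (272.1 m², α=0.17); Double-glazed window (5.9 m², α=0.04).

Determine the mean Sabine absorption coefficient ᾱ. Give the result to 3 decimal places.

S = Σ Sᵢ = 312.2 + 312.2 + 8.3 + 272.1 + 5.9 = 910.7 m².
Weighted sum Σ Sα = 59.064.
ᾱ = A/S = 0.065.

0.065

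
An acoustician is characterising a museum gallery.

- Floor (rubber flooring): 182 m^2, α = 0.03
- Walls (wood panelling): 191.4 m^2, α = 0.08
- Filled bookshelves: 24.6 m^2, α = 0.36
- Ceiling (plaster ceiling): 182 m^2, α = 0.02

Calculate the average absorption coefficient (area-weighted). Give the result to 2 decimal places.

0.06

S = Σ Sᵢ = 182 + 191.4 + 24.6 + 182 = 580.0 m^2.
Σ(Sᵢαᵢ) = 182×0.03 + 191.4×0.08 + 24.6×0.36 + 182×0.02 = 33.268.
ᾱ = 33.268 / 580.0 = 0.06.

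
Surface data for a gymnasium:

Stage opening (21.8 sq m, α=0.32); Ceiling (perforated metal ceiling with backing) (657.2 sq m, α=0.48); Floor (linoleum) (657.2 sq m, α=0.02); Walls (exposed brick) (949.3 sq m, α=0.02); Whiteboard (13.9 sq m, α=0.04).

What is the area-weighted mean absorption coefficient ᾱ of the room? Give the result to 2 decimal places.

Total surface area S = 2299.4 sq m.
Σ(Sᵢαᵢ) = 21.8×0.32 + 657.2×0.48 + 657.2×0.02 + 949.3×0.02 + 13.9×0.04 = 355.118.
ᾱ = 355.118 / 2299.4 = 0.15.

0.15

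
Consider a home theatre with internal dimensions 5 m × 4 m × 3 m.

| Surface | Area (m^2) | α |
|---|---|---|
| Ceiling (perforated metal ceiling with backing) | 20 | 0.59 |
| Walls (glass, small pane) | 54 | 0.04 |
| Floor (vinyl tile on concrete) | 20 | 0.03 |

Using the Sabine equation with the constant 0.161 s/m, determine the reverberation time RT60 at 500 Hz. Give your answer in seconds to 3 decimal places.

A = Σ Sᵢαᵢ = 20·0.59 + 54·0.04 + 20·0.03 = 14.560 sabins.
Room volume: 60 m³.
T = 0.161 V/A = 0.161·60/14.560 = 0.663 s.

0.663 sec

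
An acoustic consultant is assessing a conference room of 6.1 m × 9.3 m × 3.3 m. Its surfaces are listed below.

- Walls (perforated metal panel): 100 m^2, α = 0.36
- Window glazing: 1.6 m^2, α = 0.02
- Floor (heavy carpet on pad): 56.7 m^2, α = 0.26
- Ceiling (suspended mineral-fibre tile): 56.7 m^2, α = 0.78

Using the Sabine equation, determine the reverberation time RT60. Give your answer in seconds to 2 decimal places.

0.32 s

Summing Sᵢαᵢ: 36.000 + 0.032 + 14.742 + 44.226 → A = 95.000 sabins.
Room volume: 187.209 m³.
Sabine: RT60 = 0.161 × 187.209 / 95.000 = 0.32 s.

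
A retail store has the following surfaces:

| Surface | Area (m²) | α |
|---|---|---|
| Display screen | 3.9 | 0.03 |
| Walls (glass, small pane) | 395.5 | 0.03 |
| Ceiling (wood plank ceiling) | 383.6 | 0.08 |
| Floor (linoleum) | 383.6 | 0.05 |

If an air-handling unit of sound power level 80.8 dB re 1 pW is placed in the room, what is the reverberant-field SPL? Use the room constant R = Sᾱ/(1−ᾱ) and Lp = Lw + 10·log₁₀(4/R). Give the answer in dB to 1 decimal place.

A = 61.850 sabins; S = 1166.6 m².
ᾱ = 0.0530, so room constant R = A/(1−ᾱ) = 65.312 m².
Lp = Lw + 10 log₁₀(4/R) = 80.8 -12.13 = 68.7 dB.

68.7 dB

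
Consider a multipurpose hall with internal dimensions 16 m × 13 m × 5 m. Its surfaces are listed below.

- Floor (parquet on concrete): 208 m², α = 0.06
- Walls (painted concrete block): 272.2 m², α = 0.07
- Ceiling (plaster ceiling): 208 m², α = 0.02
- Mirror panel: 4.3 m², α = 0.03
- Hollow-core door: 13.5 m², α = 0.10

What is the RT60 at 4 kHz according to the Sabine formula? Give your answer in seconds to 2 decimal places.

4.50 sec

Total absorption A = 208×0.06 + 272.2×0.07 + 208×0.02 + 4.3×0.03 + 13.5×0.10
  = 12.480 + 19.054 + 4.160 + 0.129 + 1.350 = 37.173 m² sabins.
Volume V = 16 × 13 × 5 = 1040 m³.
T = 0.161 V/A = 0.161·1040/37.173 = 4.50 s.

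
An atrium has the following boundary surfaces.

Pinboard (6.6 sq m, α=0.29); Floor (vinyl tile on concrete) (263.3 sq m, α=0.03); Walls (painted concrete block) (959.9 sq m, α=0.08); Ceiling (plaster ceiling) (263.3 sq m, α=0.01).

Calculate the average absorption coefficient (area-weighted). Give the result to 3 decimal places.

Total surface area S = 1493.1 sq m.
Weighted sum Σ Sα = 89.238.
ᾱ = A/S = 0.060.

0.060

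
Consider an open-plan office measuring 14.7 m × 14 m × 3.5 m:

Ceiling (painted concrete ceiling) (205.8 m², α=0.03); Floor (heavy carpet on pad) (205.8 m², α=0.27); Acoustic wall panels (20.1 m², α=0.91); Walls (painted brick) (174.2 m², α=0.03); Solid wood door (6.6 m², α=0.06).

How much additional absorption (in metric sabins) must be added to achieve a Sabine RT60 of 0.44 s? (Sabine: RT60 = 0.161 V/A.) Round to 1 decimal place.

A₁ = Σ Sᵢαᵢ = 205.8×0.03 + 205.8×0.27 + 20.1×0.91 + 174.2×0.03 + 6.6×0.06 = 85.653 sabins.
Target A₂ = 0.161·720.3/0.44 = 263.564 sabins (V = 720.3 m³).
Additional absorption ΔA = 263.564 − 85.653 = 177.9 sabins.

177.9 sabins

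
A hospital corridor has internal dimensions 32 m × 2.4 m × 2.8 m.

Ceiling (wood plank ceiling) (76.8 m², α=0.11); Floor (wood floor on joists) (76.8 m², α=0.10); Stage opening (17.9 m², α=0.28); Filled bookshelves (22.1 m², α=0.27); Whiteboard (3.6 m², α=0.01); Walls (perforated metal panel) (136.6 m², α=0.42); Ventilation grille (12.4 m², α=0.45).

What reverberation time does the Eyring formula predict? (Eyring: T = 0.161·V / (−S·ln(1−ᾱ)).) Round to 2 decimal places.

0.33 s

Total surface area S = 76.8 + 76.8 + 17.9 + 22.1 + 3.6 + 136.6 + 12.4 = 346.2 m².
Absorption A = 76.8·0.11 + 76.8·0.10 + 17.9·0.28 + 22.1·0.27 + 3.6·0.01 + 136.6·0.42 + 12.4·0.45 = 90.095 sabins.
ᾱ = 90.095 / 346.2 = 0.2602.
−S·ln(1−ᾱ) = −346.2 × ln(1 − 0.2602) = 104.336.
V = 32 × 2.4 × 2.8 = 215.04 m³.
T = 0.161·V/[−S·ln(1−ᾱ)] = 0.161·215.04/104.336 = 0.33 s.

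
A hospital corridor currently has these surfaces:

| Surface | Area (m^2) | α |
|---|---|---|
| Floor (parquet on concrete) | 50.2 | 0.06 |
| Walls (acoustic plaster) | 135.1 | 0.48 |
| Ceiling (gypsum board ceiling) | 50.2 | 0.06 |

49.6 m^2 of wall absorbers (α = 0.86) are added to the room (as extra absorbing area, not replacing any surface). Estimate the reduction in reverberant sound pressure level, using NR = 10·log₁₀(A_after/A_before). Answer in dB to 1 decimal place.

2.0 dB

A_before = Σ Sᵢαᵢ = 50.2·0.06 + 135.1·0.48 + 50.2·0.06 = 70.872 sabins.
Treatment contributes 49.6·0.86 = 42.656 sabins.
New total A_after = 113.528 sabins.
Reduction = 10 log₁₀(A_after/A_before) = 10 log₁₀(1.6019) = 2.0 dB.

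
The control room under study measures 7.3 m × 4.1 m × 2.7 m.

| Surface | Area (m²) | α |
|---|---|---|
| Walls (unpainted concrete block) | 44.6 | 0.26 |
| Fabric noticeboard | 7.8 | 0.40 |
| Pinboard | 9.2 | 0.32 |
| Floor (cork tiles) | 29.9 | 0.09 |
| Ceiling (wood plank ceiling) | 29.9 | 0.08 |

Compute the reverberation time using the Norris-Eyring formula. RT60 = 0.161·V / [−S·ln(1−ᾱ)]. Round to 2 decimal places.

0.52 s

S = Σ Sᵢ = 121.4 m².
Absorption A = 44.6×0.26 + 7.8×0.40 + 9.2×0.32 + 29.9×0.09 + 29.9×0.08 = 22.743 sabins.
Mean coefficient ᾱ = A/S = 0.1873.
−S·ln(1−ᾱ) = −121.4 × ln(1 − 0.1873) = 25.178.
V = 7.3 × 4.1 × 2.7 = 80.811 m³.
T = 0.161·V/[−S·ln(1−ᾱ)] = 0.161·80.811/25.178 = 0.52 s.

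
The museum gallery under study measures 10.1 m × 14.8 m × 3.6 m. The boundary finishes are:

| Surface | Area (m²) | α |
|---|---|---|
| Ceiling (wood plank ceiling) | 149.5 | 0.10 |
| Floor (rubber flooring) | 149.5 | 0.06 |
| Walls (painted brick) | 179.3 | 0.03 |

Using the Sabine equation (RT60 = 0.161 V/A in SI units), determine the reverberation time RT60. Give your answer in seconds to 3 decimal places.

Total absorption A = 149.5·0.10 + 149.5·0.06 + 179.3·0.03
  = 14.950 + 8.970 + 5.379 = 29.299 m² sabins.
V = 10.1·14.8·3.6 = 538.128 m³.
RT60 = 0.161 · V / A = 0.161 × 538.128 / 29.299 = 2.957 s.

2.957 seconds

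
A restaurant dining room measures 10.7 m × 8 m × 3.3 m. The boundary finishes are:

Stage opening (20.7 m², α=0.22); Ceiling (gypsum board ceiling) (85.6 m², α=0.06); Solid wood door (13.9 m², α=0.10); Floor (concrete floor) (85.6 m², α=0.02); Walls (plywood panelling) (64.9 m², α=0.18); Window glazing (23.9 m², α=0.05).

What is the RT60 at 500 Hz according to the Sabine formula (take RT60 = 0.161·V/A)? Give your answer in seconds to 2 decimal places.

Equivalent absorption area: A = 20.7×0.22 + 85.6×0.06 + 13.9×0.10 + 85.6×0.02 + 64.9×0.18 + 23.9×0.05 = 25.669 m².
V = 10.7·8·3.3 = 282.48 m³.
Sabine: RT60 = 0.161 × 282.48 / 25.669 = 1.77 s.

1.77 s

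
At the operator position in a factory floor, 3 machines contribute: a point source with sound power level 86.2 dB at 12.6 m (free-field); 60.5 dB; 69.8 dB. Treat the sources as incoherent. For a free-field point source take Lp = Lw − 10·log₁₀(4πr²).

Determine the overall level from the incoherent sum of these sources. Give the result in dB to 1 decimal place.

Source at 12.6 m: Lp = 86.2 − 10·log₁₀(4π·12.6²) = 86.2 − 10·log₁₀(1995.037) = 53.2 dB.
Σ 10^(Lᵢ/10) = 1.088e+07.
Back to dB: 10·log₁₀ Σ = 70.4 dB.

70.4 dB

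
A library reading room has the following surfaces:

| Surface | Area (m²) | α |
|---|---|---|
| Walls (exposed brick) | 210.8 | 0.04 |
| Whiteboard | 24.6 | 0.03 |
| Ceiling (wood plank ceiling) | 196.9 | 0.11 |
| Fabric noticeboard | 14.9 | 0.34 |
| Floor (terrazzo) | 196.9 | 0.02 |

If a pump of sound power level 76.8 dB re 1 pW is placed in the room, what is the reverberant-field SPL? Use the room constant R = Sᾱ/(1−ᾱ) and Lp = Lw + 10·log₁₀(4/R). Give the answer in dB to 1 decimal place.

A = 39.833 sabins; S = 644.1 m².
ᾱ = 0.0618, so room constant R = A/(1−ᾱ) = 42.457 m².
Lp = 76.8 + 10·log₁₀(4/42.457) = 76.8 + (-10.26) = 66.5 dB.

66.5 dB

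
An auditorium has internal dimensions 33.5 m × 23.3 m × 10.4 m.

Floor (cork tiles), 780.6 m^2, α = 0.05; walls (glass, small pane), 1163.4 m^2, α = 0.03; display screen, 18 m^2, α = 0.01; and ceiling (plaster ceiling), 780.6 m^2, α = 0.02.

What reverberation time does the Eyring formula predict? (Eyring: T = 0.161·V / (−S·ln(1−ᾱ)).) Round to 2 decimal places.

14.33 sec

S = Σ Sᵢ = 2742.6 m^2.
Σ(Sᵢαᵢ) = 780.6·0.05 + 1163.4·0.03 + 18·0.01 + 780.6·0.02 = 89.724.
ᾱ = 89.724 / 2742.6 = 0.0327.
Eyring denominator: −S ln(1−ᾱ) = 91.182.
V = 33.5 × 23.3 × 10.4 = 8117.72 m³.
RT60 = 0.161 × 8117.72 / 91.182 = 14.33 s.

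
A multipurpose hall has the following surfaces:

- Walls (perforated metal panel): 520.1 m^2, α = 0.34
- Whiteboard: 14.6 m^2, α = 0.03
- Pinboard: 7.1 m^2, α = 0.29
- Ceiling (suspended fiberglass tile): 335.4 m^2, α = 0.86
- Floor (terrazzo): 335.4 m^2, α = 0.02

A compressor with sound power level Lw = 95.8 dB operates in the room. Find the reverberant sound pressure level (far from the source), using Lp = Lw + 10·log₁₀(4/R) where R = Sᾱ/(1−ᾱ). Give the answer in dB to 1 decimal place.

Σ(Sᵢαᵢ) = 520.1·0.34 + 14.6·0.03 + 7.1·0.29 + 335.4·0.86 + 335.4·0.02 = 474.483; total area S = 1212.6 m^2.
ᾱ = 0.3913, so room constant R = A/(1−ᾱ) = 779.502 m^2.
Lp = 95.8 + 10·log₁₀(4/779.502) = 95.8 + (-22.90) = 72.9 dB.

72.9 dB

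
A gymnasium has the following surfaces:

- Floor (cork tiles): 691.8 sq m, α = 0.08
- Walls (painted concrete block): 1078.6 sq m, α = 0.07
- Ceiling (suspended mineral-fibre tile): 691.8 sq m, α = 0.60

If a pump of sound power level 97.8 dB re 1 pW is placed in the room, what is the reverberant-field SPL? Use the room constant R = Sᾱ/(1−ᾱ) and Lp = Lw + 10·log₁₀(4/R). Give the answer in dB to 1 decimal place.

Σ(Sᵢαᵢ) = 691.8·0.08 + 1078.6·0.07 + 691.8·0.60 = 545.926; total area S = 2462.2 sq m.
ᾱ = 545.926/2462.2 = 0.2217; R = Sᾱ/(1−ᾱ) = 545.926/(1−0.2217) = 701.434 sq m.
Lp = Lw + 10 log₁₀(4/R) = 97.8 -22.44 = 75.4 dB.

75.4 dB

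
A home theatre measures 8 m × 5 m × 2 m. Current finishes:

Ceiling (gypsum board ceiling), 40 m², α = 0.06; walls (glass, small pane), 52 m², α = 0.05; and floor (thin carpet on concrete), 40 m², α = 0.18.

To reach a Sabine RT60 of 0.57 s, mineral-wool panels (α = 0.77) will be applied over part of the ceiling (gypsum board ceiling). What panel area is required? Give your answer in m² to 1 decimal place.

14.6

Total absorption A₁ = 40×0.06 + 52×0.05 + 40×0.18
  = 2.400 + 2.600 + 7.200 = 12.200 m² sabins.
Required A₂ = 0.161·80/0.57 = 22.596 sabins.
Absorption to add: 22.596 − 12.200 = 10.396 sabins.
Net gain per m²: Δα = 0.77 − 0.06 = 0.71.
Area = ΔA/Δα = 10.396/0.71 = 14.6 m².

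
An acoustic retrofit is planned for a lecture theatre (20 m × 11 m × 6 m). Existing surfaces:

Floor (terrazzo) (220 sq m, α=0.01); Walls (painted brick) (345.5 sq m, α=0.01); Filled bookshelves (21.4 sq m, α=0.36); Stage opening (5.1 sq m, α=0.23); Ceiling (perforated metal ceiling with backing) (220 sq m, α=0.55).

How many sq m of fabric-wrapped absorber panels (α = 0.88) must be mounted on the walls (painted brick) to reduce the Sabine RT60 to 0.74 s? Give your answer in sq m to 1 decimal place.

174.3

A₁ = Σ Sᵢαᵢ = 220*0.01 + 345.5*0.01 + 21.4*0.36 + 5.1*0.23 + 220*0.55 = 135.532 sabins.
V = 1320 m³. Target absorption A₂ = 0.161 × 1320 / 0.74 = 287.189 sabins.
Absorption to add: 287.189 − 135.532 = 151.657 sabins.
Net gain per sq m: Δα = 0.88 − 0.01 = 0.87.
Panel area = 151.657 / 0.87 = 174.3 sq m.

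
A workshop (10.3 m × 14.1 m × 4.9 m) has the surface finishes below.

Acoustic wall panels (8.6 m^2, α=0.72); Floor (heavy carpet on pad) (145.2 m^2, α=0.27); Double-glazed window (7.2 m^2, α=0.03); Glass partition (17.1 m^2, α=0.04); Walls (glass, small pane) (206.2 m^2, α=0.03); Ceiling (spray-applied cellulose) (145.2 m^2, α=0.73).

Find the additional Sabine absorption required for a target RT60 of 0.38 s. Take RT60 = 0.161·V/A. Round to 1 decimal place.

Total absorption A₁ = 8.6×0.72 + 145.2×0.27 + 7.2×0.03 + 17.1×0.04 + 206.2×0.03 + 145.2×0.73
  = 6.192 + 39.204 + 0.216 + 0.684 + 6.186 + 105.996 = 158.478 m^2 sabins.
V = 711.627 m³. Required absorption A₂ = 0.161 × 711.627 / 0.38 = 301.505 sabins.
Additional absorption ΔA = 301.505 − 158.478 = 143.0 sabins.

143.0 sabins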